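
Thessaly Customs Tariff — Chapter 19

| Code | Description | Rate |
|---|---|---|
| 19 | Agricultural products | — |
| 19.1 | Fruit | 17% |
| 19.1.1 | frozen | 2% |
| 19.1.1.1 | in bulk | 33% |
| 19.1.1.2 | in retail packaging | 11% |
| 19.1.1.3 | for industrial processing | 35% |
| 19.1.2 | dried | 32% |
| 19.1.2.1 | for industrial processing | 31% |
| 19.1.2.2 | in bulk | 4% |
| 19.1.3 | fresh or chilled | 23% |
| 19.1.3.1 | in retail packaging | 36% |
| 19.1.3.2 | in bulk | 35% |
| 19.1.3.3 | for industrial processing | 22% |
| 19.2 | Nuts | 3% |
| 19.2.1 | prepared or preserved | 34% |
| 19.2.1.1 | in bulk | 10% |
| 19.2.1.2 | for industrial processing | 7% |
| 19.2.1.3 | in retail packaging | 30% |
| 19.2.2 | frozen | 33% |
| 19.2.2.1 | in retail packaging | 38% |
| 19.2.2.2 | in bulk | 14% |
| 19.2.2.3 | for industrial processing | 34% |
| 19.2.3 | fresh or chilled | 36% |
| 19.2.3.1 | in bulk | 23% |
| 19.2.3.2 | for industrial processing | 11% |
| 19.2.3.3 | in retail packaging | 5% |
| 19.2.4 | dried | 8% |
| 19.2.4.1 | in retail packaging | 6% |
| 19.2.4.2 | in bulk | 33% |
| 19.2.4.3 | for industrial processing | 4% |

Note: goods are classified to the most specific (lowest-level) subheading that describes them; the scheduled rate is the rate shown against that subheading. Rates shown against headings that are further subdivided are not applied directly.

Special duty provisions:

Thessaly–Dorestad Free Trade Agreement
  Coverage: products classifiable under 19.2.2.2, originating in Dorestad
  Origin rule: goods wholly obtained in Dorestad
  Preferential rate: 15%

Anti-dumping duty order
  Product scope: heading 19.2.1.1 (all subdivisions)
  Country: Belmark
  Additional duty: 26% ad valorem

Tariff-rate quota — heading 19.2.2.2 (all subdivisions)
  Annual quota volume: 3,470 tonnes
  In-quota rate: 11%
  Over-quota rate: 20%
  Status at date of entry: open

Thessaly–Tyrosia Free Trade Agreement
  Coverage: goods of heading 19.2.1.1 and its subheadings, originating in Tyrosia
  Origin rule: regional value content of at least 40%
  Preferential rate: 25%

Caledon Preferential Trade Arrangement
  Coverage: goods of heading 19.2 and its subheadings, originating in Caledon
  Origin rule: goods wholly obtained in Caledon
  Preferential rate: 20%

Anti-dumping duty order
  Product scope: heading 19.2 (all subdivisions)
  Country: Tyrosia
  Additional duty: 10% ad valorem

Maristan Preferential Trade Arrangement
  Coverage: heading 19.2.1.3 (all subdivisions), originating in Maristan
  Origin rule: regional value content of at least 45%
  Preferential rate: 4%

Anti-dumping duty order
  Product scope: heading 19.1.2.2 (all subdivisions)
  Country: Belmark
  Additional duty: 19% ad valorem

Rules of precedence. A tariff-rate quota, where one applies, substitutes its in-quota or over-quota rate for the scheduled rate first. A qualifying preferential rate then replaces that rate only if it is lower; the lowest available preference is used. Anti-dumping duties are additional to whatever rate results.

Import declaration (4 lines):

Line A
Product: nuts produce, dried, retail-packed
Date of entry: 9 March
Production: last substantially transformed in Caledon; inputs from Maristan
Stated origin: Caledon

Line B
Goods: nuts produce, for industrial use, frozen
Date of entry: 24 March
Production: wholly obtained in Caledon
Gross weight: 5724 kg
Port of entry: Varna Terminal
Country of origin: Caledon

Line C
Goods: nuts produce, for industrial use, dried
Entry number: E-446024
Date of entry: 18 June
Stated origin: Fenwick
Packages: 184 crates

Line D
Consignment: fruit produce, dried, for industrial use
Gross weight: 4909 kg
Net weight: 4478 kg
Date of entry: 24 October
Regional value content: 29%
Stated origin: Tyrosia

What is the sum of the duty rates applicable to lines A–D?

Line A: nuts → 19.2; dried → 19.2.4; retail-packed → 19.2.4.1. Scheduled 6%. Caledon agreement on 19.2: not wholly obtained. → 6%.
Line B: nuts → 19.2; frozen → 19.2.2; for industrial use → 19.2.2.3. Scheduled 34%. Caledon agreement on 19.2: wholly obtained → 20% available; preferential 20%. → 20%.
Line C: nuts → 19.2; dried → 19.2.4; for industrial use → 19.2.4.3. Scheduled 4%. No special measure applies. → 4%.
Line D: fruit → 19.1; dried → 19.1.2; for industrial use → 19.1.2.1. Scheduled 31%. Tyrosia agreement on 19.2.1.1: 19.1.2.1 not covered. → 31%.
Sum: 6% + 20% + 4% + 31% = 61%.

61%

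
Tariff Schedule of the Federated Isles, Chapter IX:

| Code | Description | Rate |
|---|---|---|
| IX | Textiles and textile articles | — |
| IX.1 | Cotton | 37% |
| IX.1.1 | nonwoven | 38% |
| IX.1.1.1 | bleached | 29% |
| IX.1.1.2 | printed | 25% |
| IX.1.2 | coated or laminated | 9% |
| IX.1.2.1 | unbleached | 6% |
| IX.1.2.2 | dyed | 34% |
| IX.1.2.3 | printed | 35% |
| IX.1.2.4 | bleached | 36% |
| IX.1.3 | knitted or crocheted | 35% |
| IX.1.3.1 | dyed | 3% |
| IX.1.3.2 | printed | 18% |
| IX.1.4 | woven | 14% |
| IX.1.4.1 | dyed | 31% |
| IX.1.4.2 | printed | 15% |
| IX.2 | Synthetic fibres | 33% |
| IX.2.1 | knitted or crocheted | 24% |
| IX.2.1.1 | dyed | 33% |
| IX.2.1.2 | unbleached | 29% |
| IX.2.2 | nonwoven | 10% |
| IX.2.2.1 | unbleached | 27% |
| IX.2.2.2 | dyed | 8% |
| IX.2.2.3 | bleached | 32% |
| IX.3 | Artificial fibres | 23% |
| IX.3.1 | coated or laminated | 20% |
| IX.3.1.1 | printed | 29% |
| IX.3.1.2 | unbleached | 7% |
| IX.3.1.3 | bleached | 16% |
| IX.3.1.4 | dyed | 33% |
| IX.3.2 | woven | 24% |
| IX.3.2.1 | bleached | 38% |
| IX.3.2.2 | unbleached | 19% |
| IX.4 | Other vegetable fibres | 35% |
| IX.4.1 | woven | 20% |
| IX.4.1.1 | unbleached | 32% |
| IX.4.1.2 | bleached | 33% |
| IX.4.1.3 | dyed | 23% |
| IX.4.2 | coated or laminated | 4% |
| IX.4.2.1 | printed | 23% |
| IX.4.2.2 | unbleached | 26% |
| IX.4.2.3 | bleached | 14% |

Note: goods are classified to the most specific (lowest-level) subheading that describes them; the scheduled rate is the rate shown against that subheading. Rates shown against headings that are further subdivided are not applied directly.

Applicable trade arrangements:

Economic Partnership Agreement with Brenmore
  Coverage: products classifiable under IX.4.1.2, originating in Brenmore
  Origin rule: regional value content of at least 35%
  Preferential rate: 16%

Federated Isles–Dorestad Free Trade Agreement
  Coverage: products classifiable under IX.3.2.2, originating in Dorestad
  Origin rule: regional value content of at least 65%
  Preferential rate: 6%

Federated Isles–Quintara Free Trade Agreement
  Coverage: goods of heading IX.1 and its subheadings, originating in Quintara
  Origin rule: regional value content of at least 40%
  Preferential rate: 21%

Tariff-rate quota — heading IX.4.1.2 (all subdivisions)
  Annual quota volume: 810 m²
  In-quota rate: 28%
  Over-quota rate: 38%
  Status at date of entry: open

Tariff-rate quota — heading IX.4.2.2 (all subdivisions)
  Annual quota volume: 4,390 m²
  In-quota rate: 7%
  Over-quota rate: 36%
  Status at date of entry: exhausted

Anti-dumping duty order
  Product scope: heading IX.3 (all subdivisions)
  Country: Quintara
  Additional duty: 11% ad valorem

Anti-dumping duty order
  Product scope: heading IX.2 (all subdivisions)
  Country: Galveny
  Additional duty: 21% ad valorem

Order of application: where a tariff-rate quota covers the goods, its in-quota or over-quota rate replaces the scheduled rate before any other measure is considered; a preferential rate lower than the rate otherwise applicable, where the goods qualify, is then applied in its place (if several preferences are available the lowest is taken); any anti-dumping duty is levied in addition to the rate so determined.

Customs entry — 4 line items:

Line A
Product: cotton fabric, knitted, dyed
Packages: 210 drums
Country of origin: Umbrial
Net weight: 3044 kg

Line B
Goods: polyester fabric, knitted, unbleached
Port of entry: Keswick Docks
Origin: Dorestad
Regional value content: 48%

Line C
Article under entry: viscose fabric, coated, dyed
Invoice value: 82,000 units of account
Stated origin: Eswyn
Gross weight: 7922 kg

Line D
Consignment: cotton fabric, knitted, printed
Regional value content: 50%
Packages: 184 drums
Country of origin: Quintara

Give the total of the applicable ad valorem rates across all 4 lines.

Line A: cotton → IX.1; knitted → IX.1.3; dyed → IX.1.3.1. Scheduled 3%. No special measure applies. → 3%.
Line B: polyester → IX.2; knitted → IX.2.1; unbleached → IX.2.1.2. Scheduled 29%. Dorestad agreement on IX.3.2.2: IX.2.1.2 not covered. → 29%.
Line C: viscose → IX.3; coated → IX.3.1; dyed → IX.3.1.4. Scheduled 33%. No special measure applies. → 33%.
Line D: cotton → IX.1; knitted → IX.1.3; printed → IX.1.3.2. Scheduled 18%. Quintara agreement on IX.1: RVC ≥ 40% → 21% available; preference 21% not lower than 18% → no reduction. → 18%.
Sum: 3% + 29% + 33% + 18% = 83%.

83%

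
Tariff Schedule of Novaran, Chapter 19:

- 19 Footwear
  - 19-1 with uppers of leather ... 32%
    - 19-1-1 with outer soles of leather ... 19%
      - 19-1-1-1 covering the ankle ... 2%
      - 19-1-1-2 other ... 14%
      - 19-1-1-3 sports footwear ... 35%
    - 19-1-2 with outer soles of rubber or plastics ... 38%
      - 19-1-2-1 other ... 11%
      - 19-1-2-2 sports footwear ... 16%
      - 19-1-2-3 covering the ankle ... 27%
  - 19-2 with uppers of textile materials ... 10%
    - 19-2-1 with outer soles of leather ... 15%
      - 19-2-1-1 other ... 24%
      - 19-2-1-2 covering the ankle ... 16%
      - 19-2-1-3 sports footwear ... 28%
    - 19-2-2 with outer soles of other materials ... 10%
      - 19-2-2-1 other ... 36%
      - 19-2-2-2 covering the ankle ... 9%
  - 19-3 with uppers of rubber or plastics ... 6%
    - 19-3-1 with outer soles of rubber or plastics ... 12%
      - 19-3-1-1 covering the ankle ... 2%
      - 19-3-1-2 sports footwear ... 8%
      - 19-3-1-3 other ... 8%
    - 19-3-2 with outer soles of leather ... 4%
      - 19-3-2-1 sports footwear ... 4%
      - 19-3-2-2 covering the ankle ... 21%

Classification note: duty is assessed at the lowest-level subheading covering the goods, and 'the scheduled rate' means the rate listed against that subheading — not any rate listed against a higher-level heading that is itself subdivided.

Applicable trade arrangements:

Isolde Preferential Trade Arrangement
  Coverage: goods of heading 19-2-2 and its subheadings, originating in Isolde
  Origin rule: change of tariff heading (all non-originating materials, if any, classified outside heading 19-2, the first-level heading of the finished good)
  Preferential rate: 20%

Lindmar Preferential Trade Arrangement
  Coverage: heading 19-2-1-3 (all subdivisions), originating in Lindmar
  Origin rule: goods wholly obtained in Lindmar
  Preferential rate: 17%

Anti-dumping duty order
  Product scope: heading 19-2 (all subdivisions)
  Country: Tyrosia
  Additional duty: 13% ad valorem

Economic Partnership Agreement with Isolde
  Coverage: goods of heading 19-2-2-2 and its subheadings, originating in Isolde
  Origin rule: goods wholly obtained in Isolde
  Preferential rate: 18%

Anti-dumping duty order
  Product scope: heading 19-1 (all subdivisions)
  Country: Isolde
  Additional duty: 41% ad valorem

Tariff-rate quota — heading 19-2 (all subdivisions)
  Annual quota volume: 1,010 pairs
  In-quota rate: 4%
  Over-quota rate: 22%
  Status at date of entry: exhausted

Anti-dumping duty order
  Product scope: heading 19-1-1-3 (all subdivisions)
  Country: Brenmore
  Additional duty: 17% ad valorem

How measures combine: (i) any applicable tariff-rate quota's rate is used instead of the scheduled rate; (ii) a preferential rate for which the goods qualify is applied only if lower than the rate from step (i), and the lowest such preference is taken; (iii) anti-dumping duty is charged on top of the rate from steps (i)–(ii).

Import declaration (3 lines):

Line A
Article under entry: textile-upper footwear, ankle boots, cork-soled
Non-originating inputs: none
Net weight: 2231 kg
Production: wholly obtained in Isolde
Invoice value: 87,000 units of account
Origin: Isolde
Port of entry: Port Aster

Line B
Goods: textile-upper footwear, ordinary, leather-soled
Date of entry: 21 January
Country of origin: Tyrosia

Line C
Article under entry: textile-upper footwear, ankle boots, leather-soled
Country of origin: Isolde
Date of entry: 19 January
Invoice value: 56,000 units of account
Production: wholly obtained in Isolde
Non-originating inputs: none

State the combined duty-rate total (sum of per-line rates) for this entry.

75%

Line A: textile-upper → 19-2; cork-soled → 19-2-2; ankle boots → 19-2-2-2. Scheduled 9%. quota on 19-2 exhausted → over-quota 22%; Isolde agreement on 19-2-2: CTH met → 20% available; Isolde agreement on 19-2-2-2: wholly obtained → 18% available; preferential 18%. → 18%.
Line B: textile-upper → 19-2; leather-soled → 19-2-1; ordinary → 19-2-1-1. Scheduled 24%. quota on 19-2 exhausted → over-quota 22%; anti-dumping (Tyrosia, 19-2): +13%; total 22% + 13% = 35%. → 35%.
Line C: textile-upper → 19-2; leather-soled → 19-2-1; ankle boots → 19-2-1-2. Scheduled 16%. quota on 19-2 exhausted → over-quota 22%; Isolde agreement on 19-2-2: 19-2-1-2 not covered; Isolde agreement on 19-2-2-2: 19-2-1-2 not covered. → 22%.
Sum: 18% + 35% + 22% = 75%.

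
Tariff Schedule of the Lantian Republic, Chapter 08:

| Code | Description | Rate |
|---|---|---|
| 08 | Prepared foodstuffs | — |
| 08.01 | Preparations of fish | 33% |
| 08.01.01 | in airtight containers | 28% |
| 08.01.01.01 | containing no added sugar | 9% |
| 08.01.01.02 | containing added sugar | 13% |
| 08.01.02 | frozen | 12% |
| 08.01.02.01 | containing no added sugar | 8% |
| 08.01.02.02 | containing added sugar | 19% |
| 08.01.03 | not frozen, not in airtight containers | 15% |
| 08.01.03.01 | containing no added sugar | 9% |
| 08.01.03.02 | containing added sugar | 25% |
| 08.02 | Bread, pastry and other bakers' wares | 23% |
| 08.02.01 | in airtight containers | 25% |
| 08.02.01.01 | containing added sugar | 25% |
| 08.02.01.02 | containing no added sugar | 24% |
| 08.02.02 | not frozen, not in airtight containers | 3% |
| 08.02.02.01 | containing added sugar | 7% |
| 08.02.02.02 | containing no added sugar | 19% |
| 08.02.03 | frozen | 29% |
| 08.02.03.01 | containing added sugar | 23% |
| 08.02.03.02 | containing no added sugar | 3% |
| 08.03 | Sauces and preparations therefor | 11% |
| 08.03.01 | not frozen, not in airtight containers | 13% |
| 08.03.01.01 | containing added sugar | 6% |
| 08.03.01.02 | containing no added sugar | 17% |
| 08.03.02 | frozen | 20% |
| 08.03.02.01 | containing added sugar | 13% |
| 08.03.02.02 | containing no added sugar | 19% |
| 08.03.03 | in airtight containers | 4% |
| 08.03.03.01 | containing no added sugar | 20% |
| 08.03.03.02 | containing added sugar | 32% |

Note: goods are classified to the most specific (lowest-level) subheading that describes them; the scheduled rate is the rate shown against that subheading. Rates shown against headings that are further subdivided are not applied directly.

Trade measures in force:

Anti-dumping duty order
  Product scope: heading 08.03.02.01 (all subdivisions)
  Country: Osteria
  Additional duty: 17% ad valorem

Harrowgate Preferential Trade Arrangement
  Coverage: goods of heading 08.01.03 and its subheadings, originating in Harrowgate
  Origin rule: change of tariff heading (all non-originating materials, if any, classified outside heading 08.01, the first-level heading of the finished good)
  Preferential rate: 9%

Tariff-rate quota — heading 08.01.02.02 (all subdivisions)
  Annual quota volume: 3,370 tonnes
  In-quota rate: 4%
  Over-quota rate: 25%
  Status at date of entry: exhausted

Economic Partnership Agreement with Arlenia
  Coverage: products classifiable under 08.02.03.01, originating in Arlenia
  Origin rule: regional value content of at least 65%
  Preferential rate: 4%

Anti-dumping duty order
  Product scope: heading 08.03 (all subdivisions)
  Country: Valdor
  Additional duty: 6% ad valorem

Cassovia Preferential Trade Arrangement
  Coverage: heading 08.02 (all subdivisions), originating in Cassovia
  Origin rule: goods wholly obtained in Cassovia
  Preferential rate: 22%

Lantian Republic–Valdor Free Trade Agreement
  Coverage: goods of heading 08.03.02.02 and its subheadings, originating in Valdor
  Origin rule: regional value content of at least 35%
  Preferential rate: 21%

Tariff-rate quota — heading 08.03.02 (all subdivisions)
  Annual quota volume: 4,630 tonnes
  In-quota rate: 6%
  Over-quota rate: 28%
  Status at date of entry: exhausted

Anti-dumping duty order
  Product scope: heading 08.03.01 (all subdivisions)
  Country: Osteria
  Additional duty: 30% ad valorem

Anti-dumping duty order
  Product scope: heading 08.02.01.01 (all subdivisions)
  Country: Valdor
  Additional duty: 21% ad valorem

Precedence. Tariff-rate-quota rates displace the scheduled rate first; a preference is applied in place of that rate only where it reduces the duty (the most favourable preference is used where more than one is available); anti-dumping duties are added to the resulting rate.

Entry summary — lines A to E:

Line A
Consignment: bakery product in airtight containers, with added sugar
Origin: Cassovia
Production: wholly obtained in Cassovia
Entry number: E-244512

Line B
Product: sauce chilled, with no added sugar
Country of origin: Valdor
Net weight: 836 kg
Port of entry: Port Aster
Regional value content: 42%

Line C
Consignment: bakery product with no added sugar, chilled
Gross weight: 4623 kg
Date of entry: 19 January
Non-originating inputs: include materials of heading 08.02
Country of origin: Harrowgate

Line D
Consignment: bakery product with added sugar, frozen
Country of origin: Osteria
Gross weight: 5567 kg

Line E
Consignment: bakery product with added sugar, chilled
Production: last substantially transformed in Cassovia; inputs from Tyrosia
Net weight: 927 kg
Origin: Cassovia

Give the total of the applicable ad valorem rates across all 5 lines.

Line A: bakery product → 08.02; in airtight containers → 08.02.01; with added sugar → 08.02.01.01. Scheduled 25%. Cassovia agreement on 08.02: wholly obtained → 22% available; preferential 22%. → 22%.
Line B: sauce → 08.03; chilled → 08.03.01; with no added sugar → 08.03.01.02. Scheduled 17%. Valdor agreement on 08.03.02.02: 08.03.01.02 not covered; anti-dumping (Valdor, 08.03): +6%; total 17% + 6% = 23%. → 23%.
Line C: bakery product → 08.02; chilled → 08.02.02; with no added sugar → 08.02.02.02. Scheduled 19%. Harrowgate agreement on 08.01.03: 08.02.02.02 not covered. → 19%.
Line D: bakery product → 08.02; frozen → 08.02.03; with added sugar → 08.02.03.01. Scheduled 23%. No special measure applies. → 23%.
Line E: bakery product → 08.02; chilled → 08.02.02; with added sugar → 08.02.02.01. Scheduled 7%. Cassovia agreement on 08.02: not wholly obtained. → 7%.
Sum: 22% + 23% + 19% + 23% + 7% = 94%.

94%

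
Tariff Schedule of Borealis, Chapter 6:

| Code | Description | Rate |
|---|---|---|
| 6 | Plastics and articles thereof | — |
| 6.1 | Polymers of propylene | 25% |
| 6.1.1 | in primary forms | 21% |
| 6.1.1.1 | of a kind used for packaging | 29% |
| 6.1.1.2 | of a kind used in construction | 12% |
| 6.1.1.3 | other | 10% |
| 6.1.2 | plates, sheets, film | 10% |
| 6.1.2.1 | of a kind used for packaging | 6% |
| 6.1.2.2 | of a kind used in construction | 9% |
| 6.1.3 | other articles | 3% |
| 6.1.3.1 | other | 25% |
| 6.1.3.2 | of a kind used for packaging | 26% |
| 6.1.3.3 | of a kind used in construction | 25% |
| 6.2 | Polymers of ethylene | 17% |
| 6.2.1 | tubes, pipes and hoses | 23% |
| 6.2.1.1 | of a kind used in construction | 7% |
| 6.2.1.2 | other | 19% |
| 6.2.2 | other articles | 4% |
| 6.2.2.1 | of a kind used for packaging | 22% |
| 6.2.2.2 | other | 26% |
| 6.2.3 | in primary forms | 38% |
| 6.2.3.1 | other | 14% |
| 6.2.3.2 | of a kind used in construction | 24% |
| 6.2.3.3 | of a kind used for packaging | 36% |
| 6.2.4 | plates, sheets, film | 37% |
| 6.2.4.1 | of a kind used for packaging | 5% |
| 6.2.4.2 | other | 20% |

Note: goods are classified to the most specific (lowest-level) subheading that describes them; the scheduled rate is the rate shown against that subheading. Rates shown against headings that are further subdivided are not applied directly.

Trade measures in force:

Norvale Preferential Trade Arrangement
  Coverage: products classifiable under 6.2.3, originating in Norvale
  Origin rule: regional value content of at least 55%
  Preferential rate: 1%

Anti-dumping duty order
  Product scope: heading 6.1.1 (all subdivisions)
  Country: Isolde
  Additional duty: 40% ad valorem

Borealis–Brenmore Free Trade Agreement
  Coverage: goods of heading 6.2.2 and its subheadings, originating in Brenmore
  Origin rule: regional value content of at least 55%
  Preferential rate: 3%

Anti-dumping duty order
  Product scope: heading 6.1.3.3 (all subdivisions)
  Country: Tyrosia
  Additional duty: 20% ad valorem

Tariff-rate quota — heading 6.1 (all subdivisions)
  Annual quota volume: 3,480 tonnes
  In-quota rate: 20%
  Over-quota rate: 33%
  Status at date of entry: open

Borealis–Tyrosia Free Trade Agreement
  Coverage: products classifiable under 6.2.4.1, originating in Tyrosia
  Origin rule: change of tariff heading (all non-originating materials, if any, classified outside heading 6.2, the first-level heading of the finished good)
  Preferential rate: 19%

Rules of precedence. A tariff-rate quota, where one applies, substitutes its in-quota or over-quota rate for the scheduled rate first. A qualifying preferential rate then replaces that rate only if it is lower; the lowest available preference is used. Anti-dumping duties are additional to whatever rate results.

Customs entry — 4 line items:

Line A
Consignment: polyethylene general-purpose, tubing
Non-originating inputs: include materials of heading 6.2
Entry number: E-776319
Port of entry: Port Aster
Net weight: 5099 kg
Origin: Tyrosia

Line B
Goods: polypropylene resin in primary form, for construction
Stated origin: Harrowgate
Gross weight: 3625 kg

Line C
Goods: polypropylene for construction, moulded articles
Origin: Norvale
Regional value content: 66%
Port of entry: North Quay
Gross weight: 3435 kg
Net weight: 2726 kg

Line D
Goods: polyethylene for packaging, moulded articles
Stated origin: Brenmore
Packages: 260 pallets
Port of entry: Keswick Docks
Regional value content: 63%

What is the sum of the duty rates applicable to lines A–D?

Line A: polyethylene → 6.2; tubing → 6.2.1; general-purpose → 6.2.1.2. Scheduled 19%. Tyrosia agreement on 6.2.4.1: 6.2.1.2 not covered. → 19%.
Line B: polypropylene → 6.1; resin in primary form → 6.1.1; for construction → 6.1.1.2. Scheduled 12%. quota on 6.1 open → in-quota 20%. → 20%.
Line C: polypropylene → 6.1; moulded articles → 6.1.3; for construction → 6.1.3.3. Scheduled 25%. quota on 6.1 open → in-quota 20%; Norvale agreement on 6.2.3: 6.1.3.3 not covered. → 20%.
Line D: polyethylene → 6.2; moulded articles → 6.2.2; for packaging → 6.2.2.1. Scheduled 22%. Brenmore agreement on 6.2.2: RVC ≥ 55% → 3% available; preferential 3%. → 3%.
Sum: 19% + 20% + 20% + 3% = 62%.

62%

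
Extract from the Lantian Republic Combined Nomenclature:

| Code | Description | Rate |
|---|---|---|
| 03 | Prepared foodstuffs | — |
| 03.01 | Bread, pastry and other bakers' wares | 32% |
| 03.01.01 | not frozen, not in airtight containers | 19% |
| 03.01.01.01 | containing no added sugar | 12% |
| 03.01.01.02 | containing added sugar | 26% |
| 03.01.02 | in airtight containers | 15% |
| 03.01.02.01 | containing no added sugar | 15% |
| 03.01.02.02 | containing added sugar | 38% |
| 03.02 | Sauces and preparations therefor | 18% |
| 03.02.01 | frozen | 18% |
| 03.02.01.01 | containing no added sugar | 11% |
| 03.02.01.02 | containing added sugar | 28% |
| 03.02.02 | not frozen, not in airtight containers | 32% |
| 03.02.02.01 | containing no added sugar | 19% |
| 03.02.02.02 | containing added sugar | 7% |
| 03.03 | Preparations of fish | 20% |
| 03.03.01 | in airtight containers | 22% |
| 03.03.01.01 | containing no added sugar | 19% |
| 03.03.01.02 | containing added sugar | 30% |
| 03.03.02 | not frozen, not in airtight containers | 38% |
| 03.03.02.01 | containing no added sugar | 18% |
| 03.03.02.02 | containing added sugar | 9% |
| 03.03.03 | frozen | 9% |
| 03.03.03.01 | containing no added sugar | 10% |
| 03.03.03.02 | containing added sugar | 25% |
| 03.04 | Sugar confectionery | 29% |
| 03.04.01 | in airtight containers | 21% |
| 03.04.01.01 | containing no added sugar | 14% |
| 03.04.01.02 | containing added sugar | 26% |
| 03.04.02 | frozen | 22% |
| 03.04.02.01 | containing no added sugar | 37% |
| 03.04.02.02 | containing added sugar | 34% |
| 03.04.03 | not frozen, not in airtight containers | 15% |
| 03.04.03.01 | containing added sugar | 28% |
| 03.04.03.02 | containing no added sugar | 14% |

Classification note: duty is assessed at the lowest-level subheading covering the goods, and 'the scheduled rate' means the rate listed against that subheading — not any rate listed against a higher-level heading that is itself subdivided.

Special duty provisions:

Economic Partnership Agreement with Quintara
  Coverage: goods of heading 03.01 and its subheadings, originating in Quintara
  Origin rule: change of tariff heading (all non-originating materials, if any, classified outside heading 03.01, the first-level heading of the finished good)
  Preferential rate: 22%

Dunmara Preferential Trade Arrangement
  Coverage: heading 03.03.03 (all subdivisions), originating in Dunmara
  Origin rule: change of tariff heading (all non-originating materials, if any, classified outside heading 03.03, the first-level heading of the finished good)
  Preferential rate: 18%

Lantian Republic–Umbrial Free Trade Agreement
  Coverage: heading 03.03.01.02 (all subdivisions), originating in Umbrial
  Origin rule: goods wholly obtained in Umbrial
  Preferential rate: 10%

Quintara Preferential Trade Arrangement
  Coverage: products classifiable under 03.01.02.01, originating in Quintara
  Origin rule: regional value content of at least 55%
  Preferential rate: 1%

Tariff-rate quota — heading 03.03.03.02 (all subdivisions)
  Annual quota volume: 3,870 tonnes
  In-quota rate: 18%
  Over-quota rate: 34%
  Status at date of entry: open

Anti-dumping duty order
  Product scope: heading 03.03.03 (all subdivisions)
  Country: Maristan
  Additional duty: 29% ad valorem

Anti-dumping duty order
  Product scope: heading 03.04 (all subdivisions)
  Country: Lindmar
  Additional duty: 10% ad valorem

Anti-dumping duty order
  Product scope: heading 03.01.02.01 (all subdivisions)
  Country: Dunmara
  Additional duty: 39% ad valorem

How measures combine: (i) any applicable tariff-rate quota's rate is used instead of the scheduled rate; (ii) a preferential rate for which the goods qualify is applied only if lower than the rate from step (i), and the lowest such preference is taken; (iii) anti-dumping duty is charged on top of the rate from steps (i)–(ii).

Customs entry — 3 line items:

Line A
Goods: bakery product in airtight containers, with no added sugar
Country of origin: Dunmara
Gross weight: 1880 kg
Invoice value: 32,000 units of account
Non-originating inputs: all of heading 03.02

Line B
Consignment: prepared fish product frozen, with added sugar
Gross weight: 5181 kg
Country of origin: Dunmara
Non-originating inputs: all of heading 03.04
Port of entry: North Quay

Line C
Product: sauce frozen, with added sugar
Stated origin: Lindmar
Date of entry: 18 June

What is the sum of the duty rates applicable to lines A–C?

100%

Line A: bakery product → 03.01; in airtight containers → 03.01.02; with no added sugar → 03.01.02.01. Scheduled 15%. Dunmara agreement on 03.03.03: 03.01.02.01 not covered; anti-dumping (Dunmara, 03.01.02.01): +39%; total 15% + 39% = 54%. → 54%.
Line B: prepared fish product → 03.03; frozen → 03.03.03; with added sugar → 03.03.03.02. Scheduled 25%. quota on 03.03.03.02 open → in-quota 18%; Dunmara agreement on 03.03.03: CTH met → 18% available; preference 18% not lower than 18% → no reduction. → 18%.
Line C: sauce → 03.02; frozen → 03.02.01; with added sugar → 03.02.01.02. Scheduled 28%. No special measure applies. → 28%.
Sum: 54% + 18% + 28% = 100%.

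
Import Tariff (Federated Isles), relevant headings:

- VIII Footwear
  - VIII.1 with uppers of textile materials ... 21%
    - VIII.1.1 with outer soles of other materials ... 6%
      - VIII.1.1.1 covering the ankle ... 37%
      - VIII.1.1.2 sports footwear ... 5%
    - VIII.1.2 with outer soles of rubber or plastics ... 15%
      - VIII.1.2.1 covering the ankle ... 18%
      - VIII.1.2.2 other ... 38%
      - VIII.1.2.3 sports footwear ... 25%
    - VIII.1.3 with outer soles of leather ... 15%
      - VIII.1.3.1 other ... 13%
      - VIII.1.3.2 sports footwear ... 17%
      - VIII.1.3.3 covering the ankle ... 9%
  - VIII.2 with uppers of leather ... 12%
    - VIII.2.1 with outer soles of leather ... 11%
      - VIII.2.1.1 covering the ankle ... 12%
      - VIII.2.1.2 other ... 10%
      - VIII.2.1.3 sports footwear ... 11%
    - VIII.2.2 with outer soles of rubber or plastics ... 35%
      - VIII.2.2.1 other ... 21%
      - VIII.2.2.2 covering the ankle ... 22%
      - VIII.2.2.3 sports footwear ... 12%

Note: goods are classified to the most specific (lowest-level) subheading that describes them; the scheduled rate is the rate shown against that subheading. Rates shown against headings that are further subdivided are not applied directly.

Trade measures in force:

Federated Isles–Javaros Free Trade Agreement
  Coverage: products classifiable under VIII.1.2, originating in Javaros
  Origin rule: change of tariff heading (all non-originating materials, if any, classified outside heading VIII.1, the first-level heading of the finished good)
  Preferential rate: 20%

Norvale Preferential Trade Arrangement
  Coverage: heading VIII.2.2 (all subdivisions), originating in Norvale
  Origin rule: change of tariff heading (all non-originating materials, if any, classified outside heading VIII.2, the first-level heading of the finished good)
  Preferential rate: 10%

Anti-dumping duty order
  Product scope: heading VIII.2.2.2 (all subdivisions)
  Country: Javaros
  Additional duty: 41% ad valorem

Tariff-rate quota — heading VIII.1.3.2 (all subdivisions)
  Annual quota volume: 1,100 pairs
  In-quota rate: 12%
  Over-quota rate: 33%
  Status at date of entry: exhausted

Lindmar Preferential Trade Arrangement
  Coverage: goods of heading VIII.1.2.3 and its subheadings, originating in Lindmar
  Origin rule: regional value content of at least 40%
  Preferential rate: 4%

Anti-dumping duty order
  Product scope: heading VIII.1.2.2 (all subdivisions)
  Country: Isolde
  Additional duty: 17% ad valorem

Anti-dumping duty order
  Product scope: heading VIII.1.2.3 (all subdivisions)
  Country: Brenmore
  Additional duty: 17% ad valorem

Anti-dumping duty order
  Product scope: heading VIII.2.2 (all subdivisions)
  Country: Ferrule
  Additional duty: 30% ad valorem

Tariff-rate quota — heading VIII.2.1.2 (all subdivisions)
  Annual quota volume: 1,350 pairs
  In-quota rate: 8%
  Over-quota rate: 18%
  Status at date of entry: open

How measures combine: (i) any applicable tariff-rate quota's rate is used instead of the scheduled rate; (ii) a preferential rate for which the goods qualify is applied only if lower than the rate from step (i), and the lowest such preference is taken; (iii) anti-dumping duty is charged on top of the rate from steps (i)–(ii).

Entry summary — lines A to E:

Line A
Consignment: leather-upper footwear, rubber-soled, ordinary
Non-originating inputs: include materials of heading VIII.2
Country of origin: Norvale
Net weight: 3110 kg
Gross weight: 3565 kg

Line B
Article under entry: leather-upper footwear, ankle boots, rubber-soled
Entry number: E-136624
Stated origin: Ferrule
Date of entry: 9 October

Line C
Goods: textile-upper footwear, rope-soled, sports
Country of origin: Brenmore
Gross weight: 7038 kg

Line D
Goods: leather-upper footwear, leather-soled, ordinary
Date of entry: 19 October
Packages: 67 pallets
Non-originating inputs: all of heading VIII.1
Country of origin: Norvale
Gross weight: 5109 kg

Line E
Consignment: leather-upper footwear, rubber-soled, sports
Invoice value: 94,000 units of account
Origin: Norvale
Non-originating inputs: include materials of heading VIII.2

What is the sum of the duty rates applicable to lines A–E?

98%

Line A: leather-upper → VIII.2; rubber-soled → VIII.2.2; ordinary → VIII.2.2.1. Scheduled 21%. Norvale agreement on VIII.2.2: CTH not met. → 21%.
Line B: leather-upper → VIII.2; rubber-soled → VIII.2.2; ankle boots → VIII.2.2.2. Scheduled 22%. anti-dumping (Ferrule, VIII.2.2): +30%; total 22% + 30% = 52%. → 52%.
Line C: textile-upper → VIII.1; rope-soled → VIII.1.1; sports → VIII.1.1.2. Scheduled 5%. No special measure applies. → 5%.
Line D: leather-upper → VIII.2; leather-soled → VIII.2.1; ordinary → VIII.2.1.2. Scheduled 10%. quota on VIII.2.1.2 open → in-quota 8%; Norvale agreement on VIII.2.2: VIII.2.1.2 not covered. → 8%.
Line E: leather-upper → VIII.2; rubber-soled → VIII.2.2; sports → VIII.2.2.3. Scheduled 12%. Norvale agreement on VIII.2.2: CTH not met. → 12%.
Sum: 21% + 52% + 5% + 8% + 12% = 98%.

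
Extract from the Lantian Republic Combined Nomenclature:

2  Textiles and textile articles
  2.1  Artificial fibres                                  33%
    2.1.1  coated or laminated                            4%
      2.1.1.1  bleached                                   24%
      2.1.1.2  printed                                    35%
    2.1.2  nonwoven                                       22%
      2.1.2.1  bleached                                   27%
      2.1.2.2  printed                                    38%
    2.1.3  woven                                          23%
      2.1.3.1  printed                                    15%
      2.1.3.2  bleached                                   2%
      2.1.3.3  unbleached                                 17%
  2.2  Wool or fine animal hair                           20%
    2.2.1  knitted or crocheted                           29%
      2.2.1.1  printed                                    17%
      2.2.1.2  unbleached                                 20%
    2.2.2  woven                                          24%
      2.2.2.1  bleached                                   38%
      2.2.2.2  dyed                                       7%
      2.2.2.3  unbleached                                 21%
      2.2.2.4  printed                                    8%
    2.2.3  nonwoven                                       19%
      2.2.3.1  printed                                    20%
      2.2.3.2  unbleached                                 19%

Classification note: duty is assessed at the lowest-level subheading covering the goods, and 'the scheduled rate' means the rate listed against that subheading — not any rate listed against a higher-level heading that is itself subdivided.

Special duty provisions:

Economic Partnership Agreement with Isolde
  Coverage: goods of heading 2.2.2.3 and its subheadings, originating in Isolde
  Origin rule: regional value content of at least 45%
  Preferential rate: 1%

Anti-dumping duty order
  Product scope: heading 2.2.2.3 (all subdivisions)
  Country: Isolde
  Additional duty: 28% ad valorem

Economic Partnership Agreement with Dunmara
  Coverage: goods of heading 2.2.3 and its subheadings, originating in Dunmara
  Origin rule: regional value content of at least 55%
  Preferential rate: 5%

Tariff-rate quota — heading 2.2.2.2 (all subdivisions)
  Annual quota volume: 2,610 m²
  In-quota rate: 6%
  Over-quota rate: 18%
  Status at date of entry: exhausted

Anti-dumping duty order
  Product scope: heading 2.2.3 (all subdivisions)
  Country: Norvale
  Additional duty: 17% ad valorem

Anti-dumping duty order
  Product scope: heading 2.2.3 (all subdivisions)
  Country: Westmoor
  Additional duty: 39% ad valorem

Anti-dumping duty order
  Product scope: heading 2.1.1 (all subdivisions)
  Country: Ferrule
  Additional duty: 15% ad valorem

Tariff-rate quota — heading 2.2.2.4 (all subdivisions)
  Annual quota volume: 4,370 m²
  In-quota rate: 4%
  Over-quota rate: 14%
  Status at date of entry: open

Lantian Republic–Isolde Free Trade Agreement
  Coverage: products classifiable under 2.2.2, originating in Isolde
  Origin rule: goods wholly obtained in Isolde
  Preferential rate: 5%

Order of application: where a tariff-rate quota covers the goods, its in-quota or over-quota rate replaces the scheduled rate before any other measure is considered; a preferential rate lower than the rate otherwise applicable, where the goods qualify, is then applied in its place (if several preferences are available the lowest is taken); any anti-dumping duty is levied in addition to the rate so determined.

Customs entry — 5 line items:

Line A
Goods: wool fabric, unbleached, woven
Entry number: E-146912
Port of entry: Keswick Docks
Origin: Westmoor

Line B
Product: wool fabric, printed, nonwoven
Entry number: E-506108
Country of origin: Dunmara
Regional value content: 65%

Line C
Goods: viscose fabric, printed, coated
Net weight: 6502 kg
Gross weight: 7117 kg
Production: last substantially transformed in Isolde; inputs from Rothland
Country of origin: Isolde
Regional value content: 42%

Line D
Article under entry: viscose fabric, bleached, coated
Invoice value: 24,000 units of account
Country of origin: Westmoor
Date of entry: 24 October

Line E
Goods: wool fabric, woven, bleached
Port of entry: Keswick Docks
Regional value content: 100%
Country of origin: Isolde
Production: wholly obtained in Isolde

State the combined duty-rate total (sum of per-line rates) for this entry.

Line A: wool → 2.2; woven → 2.2.2; unbleached → 2.2.2.3. Scheduled 21%. No special measure applies. → 21%.
Line B: wool → 2.2; nonwoven → 2.2.3; printed → 2.2.3.1. Scheduled 20%. Dunmara agreement on 2.2.3: RVC ≥ 55% → 5% available; preferential 5%. → 5%.
Line C: viscose → 2.1; coated → 2.1.1; printed → 2.1.1.2. Scheduled 35%. Isolde agreement on 2.2.2.3: 2.1.1.2 not covered; Isolde agreement on 2.2.2: 2.1.1.2 not covered. → 35%.
Line D: viscose → 2.1; coated → 2.1.1; bleached → 2.1.1.1. Scheduled 24%. No special measure applies. → 24%.
Line E: wool → 2.2; woven → 2.2.2; bleached → 2.2.2.1. Scheduled 38%. Isolde agreement on 2.2.2.3: 2.2.2.1 not covered; Isolde agreement on 2.2.2: wholly obtained → 5% available; preferential 5%. → 5%.
Sum: 21% + 5% + 35% + 24% + 5% = 90%.

90%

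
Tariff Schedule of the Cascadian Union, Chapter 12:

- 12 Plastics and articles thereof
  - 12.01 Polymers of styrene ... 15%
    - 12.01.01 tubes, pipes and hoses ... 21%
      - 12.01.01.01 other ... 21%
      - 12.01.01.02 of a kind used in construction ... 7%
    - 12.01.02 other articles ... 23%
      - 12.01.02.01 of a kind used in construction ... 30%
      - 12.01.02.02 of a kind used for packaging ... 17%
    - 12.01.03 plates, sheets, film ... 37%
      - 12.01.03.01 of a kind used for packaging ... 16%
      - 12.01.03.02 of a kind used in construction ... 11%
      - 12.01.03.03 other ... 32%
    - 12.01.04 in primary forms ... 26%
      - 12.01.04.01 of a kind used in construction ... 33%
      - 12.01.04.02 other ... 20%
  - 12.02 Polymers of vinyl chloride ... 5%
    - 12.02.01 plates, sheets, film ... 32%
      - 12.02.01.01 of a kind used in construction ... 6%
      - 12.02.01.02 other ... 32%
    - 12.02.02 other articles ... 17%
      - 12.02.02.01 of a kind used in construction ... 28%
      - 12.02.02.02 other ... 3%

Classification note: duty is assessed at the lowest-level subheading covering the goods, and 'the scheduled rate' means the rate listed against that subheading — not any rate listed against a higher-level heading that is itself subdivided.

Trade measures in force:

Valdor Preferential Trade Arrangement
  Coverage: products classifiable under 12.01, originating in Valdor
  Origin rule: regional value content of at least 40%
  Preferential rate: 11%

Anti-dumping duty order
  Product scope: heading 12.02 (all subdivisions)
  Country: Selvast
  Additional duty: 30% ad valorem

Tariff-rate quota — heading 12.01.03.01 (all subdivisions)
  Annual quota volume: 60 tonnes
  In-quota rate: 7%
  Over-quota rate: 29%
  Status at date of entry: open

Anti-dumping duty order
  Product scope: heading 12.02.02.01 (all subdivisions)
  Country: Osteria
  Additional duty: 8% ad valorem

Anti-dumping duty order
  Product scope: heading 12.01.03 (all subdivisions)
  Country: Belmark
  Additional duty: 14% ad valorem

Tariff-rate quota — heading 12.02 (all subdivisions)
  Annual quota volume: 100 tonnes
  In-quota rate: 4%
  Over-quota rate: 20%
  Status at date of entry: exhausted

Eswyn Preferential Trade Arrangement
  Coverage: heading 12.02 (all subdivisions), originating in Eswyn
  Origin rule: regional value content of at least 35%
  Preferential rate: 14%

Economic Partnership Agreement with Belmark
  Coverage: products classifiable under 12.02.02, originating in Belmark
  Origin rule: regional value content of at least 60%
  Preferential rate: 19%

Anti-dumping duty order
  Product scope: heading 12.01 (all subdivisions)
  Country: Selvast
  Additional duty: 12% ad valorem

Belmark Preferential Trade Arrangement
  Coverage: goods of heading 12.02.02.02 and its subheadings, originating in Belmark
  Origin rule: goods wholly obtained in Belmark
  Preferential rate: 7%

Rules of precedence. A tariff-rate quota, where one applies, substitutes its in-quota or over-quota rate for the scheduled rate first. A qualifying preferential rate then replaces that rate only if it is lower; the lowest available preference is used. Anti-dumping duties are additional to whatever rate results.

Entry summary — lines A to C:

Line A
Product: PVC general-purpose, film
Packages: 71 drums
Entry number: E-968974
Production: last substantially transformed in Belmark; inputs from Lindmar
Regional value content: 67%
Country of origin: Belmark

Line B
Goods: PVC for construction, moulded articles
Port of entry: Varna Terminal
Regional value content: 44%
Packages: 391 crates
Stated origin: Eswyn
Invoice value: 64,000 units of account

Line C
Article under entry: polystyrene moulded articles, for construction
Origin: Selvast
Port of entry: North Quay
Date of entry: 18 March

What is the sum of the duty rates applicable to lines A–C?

76%

Line A: PVC → 12.02; film → 12.02.01; general-purpose → 12.02.01.02. Scheduled 32%. quota on 12.02 exhausted → over-quota 20%; Belmark agreement on 12.02.02: 12.02.01.02 not covered; Belmark agreement on 12.02.02.02: 12.02.01.02 not covered. → 20%.
Line B: PVC → 12.02; moulded articles → 12.02.02; for construction → 12.02.02.01. Scheduled 28%. quota on 12.02 exhausted → over-quota 20%; Eswyn agreement on 12.02: RVC ≥ 35% → 14% available; preferential 14%. → 14%.
Line C: polystyrene → 12.01; moulded articles → 12.01.02; for construction → 12.01.02.01. Scheduled 30%. anti-dumping (Selvast, 12.01): +12%; total 30% + 12% = 42%. → 42%.
Sum: 20% + 14% + 42% = 76%.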